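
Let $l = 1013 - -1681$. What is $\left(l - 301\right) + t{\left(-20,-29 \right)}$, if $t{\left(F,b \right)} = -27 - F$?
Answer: $2386$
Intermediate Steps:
$l = 2694$ ($l = 1013 + 1681 = 2694$)
$\left(l - 301\right) + t{\left(-20,-29 \right)} = \left(2694 - 301\right) - 7 = 2393 + \left(-27 + 20\right) = 2393 - 7 = 2386$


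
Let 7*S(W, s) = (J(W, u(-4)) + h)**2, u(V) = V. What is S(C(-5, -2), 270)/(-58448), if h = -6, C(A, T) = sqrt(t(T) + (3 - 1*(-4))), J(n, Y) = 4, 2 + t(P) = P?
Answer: -1/102284 ≈ -9.7767e-6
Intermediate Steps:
t(P) = -2 + P
C(A, T) = sqrt(5 + T) (C(A, T) = sqrt((-2 + T) + (3 - 1*(-4))) = sqrt((-2 + T) + (3 + 4)) = sqrt((-2 + T) + 7) = sqrt(5 + T))
S(W, s) = 4/7 (S(W, s) = (4 - 6)**2/7 = (1/7)*(-2)**2 = (1/7)*4 = 4/7)
S(C(-5, -2), 270)/(-58448) = (4/7)/(-58448) = (4/7)*(-1/58448) = -1/102284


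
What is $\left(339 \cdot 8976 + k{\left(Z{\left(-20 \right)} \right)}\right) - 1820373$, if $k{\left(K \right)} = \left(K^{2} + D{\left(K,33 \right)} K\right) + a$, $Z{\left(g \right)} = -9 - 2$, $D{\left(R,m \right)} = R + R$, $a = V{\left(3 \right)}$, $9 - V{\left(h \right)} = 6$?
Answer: $1222857$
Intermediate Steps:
$V{\left(h \right)} = 3$ ($V{\left(h \right)} = 9 - 6 = 3$)
$a = 3$
$D{\left(R,m \right)} = 2 R$
$Z{\left(g \right)} = -11$ ($Z{\left(g \right)} = -9 - 2 = -11$)
$k{\left(K \right)} = 3 + 3 K^{2}$ ($k{\left(K \right)} = \left(K^{2} + 2 K K\right) + 3 = \left(K^{2} + 2 K^{2}\right) + 3 = 3 K^{2} + 3 = 3 + 3 K^{2}$)
$\left(339 \cdot 8976 + k{\left(Z{\left(-20 \right)} \right)}\right) - 1820373 = \left(339 \cdot 8976 + \left(3 + 3 \left(-11\right)^{2}\right)\right) - 1820373 = \left(3042864 + \left(3 + 3 \cdot 121\right)\right) - 1820373 = \left(3042864 + \left(3 + 363\right)\right) - 1820373 = \left(3042864 + 366\right) - 1820373 = 3043230 - 1820373 = 1222857$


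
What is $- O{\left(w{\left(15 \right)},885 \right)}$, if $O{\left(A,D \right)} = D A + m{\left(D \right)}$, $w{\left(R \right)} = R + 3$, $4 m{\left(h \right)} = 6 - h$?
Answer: $- \frac{62841}{4} \approx -15710.0$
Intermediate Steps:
$m{\left(h \right)} = \frac{3}{2} - \frac{h}{4}$ ($m{\left(h \right)} = \frac{6 - h}{4} = \frac{3}{2} - \frac{h}{4}$)
$w{\left(R \right)} = 3 + R$
$O{\left(A,D \right)} = \frac{3}{2} - \frac{D}{4} + A D$ ($O{\left(A,D \right)} = D A - \left(- \frac{3}{2} + \frac{D}{4}\right) = A D - \left(- \frac{3}{2} + \frac{D}{4}\right) = \frac{3}{2} - \frac{D}{4} + A D$)
$- O{\left(w{\left(15 \right)},885 \right)} = - (\frac{3}{2} - \frac{885}{4} + \left(3 + 15\right) 885) = - (\frac{3}{2} - \frac{885}{4} + 18 \cdot 885) = - (\frac{3}{2} - \frac{885}{4} + 15930) = \left(-1\right) \frac{62841}{4} = - \frac{62841}{4}$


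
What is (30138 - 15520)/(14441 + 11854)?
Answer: 14618/26295 ≈ 0.55592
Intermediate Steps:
(30138 - 15520)/(14441 + 11854) = 14618/26295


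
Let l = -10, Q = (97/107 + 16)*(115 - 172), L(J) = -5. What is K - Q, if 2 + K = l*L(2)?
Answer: 108249/107 ≈ 1011.7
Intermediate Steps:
Q = -103113/107 (Q = (97*(1/107) + 16)*(-57) = (97/107 + 16)*(-57) = (1809/107)*(-57) = -103113/107 ≈ -963.67)
K = 48 (K = -2 - 10*(-5) = -2 + 50 = 48)
K - Q = 48 - 1*(-103113/107) = 48 + 103113/107 = 108249/107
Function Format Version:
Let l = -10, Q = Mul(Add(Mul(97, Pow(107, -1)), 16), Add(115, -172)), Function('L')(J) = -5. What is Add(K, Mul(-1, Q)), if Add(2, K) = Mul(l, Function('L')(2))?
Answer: Rational(108249, 107) ≈ 1011.7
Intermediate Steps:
Q = Rational(-103113, 107) (Q = Mul(Add(Mul(97, Rational(1, 107)), 16), -57) = Mul(Add(Rational(97, 107), 16), -57) = Mul(Rational(1809, 107), -57) = Rational(-103113, 107) ≈ -963.67)
K = 48 (K = Add(-2, Mul(-10, -5)) = Add(-2, 50) = 48)
Add(K, Mul(-1, Q)) = Add(48, Mul(-1, Rational(-103113, 107))) = Add(48, Rational(103113, 107)) = Rational(108249, 107)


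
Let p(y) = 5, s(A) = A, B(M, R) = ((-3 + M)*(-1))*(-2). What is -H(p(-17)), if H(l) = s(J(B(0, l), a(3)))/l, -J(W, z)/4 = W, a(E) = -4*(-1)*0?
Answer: -24/5 ≈ -4.8000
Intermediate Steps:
B(M, R) = -6 + 2*M (B(M, R) = (3 - M)*(-2) = -6 + 2*M)
a(E) = 0 (a(E) = 4*0 = 0)
J(W, z) = -4*W
H(l) = 24/l (H(l) = (-4*(-6 + 2*0))/l = (-4*(-6 + 0))/l = (-4*(-6))/l = 24/l)
-H(p(-17)) = -24/5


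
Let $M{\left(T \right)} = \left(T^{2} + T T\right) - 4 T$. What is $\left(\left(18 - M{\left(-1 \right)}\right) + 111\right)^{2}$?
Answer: $15129$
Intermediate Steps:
$M{\left(T \right)} = - 4 T + 2 T^{2}$ ($M{\left(T \right)} = \left(T^{2} + T^{2}\right) - 4 T = 2 T^{2} - 4 T = - 4 T + 2 T^{2}$)
$\left(\left(18 - M{\left(-1 \right)}\right) + 111\right)^{2} = \left(\left(18 - 2 \left(-1\right) \left(-2 - 1\right)\right) + 111\right)^{2} = \left(\left(18 - 2 \left(-1\right) \left(-3\right)\right) + 111\right)^{2} = \left(\left(18 - 6\right) + 111\right)^{2} = \left(12 + 111\right)^{2} = 123^{2} = 15129$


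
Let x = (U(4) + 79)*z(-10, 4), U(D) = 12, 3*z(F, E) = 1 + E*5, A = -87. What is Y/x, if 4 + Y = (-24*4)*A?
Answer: 8348/637 ≈ 13.105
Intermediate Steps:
z(F, E) = 1/3 + 5*E/3 (z(F, E) = (1 + E*5)/3 = (1 + 5*E)/3 = 1/3 + 5*E/3)
x = 637 (x = (12 + 79)*(1/3 + (5/3)*4) = 91*(1/3 + 20/3) = 91*7 = 637)
Y = 8348 (Y = -4 - 24*4*(-87) = -4 - 96*(-87) = -4 + 8352 = 8348)
Y/x = 8348/637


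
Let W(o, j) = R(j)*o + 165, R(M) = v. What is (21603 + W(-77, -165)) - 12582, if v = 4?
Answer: 8878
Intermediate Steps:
R(M) = 4
W(o, j) = 165 + 4*o (W(o, j) = 4*o + 165 = 165 + 4*o)
(21603 + W(-77, -165)) - 12582 = (21603 + (165 + 4*(-77))) - 12582 = (21603 + (165 - 308)) - 12582 = (21603 - 143) - 12582 = 21460 - 12582 = 8878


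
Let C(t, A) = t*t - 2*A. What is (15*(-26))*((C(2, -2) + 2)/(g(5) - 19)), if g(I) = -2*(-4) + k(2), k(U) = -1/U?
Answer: 7800/23 ≈ 339.13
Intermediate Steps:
C(t, A) = t² - 2*A
g(I) = 15/2 (g(I) = -2*(-4) - 1/2 = 8 - 1*½ = 8 - ½ = 15/2)
(15*(-26))*((C(2, -2) + 2)/(g(5) - 19)) = (15*(-26))*(((2² - 2*(-2)) + 2)/(15/2 - 19)) = -390*((4 + 4) + 2)/(-23/2) = -390*(8 + 2)*(-2)/23 = -3900*(-2)/23 = -390*(-20/23) = 7800/23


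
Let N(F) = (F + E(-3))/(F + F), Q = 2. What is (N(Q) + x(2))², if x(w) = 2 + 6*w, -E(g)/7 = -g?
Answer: 1369/16 ≈ 85.563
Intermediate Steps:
E(g) = 7*g (E(g) = -(-7)*g = 7*g)
N(F) = (-21 + F)/(2*F) (N(F) = (F + 7*(-3))/(F + F) = (F - 21)/((2*F)) = (-21 + F)*(1/(2*F)) = (-21 + F)/(2*F))
(N(Q) + x(2))² = ((½)*(-21 + 2)/2 + (2 + 6*2))² = ((½)*(½)*(-19) + (2 + 12))² = (-19/4 + 14)² = (37/4)² = 1369/16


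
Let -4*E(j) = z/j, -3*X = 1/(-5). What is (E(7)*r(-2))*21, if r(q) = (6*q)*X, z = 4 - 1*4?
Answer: 0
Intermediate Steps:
z = 0 (z = 4 - 4 = 0)
X = 1/15 (X = -⅓/(-5) = -⅓*(-⅕) = 1/15 ≈ 0.066667)
r(q) = 2*q/5 (r(q) = (6*q)*(1/15) = 2*q/5)
E(j) = 0 (E(j) = -0/j = -¼*0 = 0)
(E(7)*r(-2))*21 = (0*((⅖)*(-2)))*21 = (0*(-⅘))*21 = 0*21 = 0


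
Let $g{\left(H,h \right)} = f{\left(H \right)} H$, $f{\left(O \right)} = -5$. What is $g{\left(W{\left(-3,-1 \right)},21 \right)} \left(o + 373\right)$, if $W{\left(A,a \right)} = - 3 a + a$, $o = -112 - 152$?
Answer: $-1090$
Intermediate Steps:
$o = -264$ ($o = -112 - 152 = -264$)
$W{\left(A,a \right)} = - 2 a$
$g{\left(H,h \right)} = - 5 H$
$g{\left(W{\left(-3,-1 \right)},21 \right)} \left(o + 373\right) = - 5 \left(\left(-2\right) \left(-1\right)\right) \left(-264 + 373\right) = \left(-5\right) 2 \cdot 109 = \left(-10\right) 109 = -1090$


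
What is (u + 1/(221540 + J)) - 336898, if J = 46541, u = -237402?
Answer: -153958918299/268081 ≈ -5.7430e+5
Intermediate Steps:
(u + 1/(221540 + J)) - 336898 = (-237402 + 1/(221540 + 46541)) - 336898 = (-237402 + 1/268081) - 336898 = -63642965561/268081 - 336898 = -153958918299/268081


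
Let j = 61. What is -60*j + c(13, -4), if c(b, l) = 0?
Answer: -3660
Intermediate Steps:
-60*j + c(13, -4) = -60*61 + 0 = -3660 + 0 = -3660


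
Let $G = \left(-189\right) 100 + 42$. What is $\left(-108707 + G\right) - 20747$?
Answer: $-148312$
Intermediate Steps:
$G = -18858$ ($G = -18900 + 42 = -18858$)
$\left(-108707 + G\right) - 20747 = \left(-108707 - 18858\right) - 20747 = -127565 - 20747 = -148312$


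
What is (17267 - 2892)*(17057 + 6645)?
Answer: 340716250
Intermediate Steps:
(17267 - 2892)*(17057 + 6645) = 14375*23702 = 340716250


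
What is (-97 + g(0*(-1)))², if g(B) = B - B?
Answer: 9409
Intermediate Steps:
g(B) = 0
(-97 + g(0*(-1)))² = (-97 + 0)² = (-97)² = 9409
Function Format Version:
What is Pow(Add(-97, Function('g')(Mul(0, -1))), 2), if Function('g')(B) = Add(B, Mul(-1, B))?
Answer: 9409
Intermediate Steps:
Function('g')(B) = 0
Pow(Add(-97, Function('g')(Mul(0, -1))), 2) = Pow(Add(-97, 0), 2) = Pow(-97, 2) = 9409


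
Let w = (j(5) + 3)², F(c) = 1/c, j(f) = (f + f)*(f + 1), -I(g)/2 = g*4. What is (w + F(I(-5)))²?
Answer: 25205055121/1600 ≈ 1.5753e+7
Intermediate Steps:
I(g) = -8*g (I(g) = -2*g*4 = -8*g)
j(f) = 2*f*(1 + f) (j(f) = (2*f)*(1 + f) = 2*f*(1 + f))
w = 3969 (w = (2*5*(1 + 5) + 3)² = (2*5*6 + 3)² = (60 + 3)² = 63² = 3969)
(w + F(I(-5)))² = (3969 + 1/(-8*(-5)))² = (3969 + 1/40)² = (158761/40)² = 25205055121/1600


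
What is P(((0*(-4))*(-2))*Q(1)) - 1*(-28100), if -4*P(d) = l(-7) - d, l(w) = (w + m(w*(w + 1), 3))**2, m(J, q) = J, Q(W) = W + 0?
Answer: 111175/4 ≈ 27794.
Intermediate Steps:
Q(W) = W
l(w) = (w + w*(1 + w))**2 (l(w) = (w + w*(w + 1))**2 = (w + w*(1 + w))**2)
P(d) = -1225/4 + d/4 (P(d) = -((-7)**2*(2 - 7)**2 - d)/4 = -(49*(-5)**2 - d)/4 = -(49*25 - d)/4 = -(1225 - d)/4 = -1225/4 + d/4)
P(((0*(-4))*(-2))*Q(1)) - 1*(-28100) = (-1225/4 + (((0*(-4))*(-2))*1)/4) - 1*(-28100) = (-1225/4 + ((0*(-2))*1)/4) + 28100 = (-1225/4 + (0*1)/4) + 28100 = (-1225/4 + (1/4)*0) + 28100 = (-1225/4 + 0) + 28100 = -1225/4 + 28100 = 111175/4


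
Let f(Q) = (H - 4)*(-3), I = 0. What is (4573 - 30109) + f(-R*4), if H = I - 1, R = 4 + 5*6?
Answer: -25521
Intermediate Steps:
R = 34 (R = 4 + 30 = 34)
H = -1 (H = 0 - 1 = -1)
f(Q) = 15 (f(Q) = (-1 - 4)*(-3) = -5*(-3) = 15)
(4573 - 30109) + f(-R*4) = (4573 - 30109) + 15 = -25536 + 15 = -25521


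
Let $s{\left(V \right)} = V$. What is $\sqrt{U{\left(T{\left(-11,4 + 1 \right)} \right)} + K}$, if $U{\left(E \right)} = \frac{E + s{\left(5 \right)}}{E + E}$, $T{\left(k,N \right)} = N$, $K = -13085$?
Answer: $2 i \sqrt{3271} \approx 114.39 i$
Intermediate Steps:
$U{\left(E \right)} = \frac{5 + E}{2 E}$ ($U{\left(E \right)} = \frac{E + 5}{E + E} = \frac{5 + E}{2 E}$)
$\sqrt{U{\left(T{\left(-11,4 + 1 \right)} \right)} + K} = \sqrt{\frac{5 + \left(4 + 1\right)}{2 \left(4 + 1\right)} - 13085} = \sqrt{\frac{5 + 5}{2 \cdot 5} - 13085} = \sqrt{\frac{1}{2} \cdot \frac{1}{5} \cdot 10 - 13085} = \sqrt{1 - 13085} = \sqrt{-13084} = 2 i \sqrt{3271}$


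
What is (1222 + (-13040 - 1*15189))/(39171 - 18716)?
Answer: -27007/20455 ≈ -1.3203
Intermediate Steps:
(1222 + (-13040 - 1*15189))/(39171 - 18716) = (1222 + (-13040 - 15189))/20455 = (1222 - 28229)*(1/20455) = -27007*1/20455 = -27007/20455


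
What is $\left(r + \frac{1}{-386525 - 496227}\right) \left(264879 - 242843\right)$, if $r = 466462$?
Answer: $\frac{2268442381197307}{220688} \approx 1.0279 \cdot 10^{10}$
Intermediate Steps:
$\left(r + \frac{1}{-386525 - 496227}\right) \left(264879 - 242843\right) = \left(466462 + \frac{1}{-386525 - 496227}\right) \left(264879 - 242843\right) = \left(466462 + \frac{1}{-882752}\right) 22036 = \left(466462 - \frac{1}{882752}\right) 22036 = \frac{411770263423}{882752} \cdot 22036 = \frac{2268442381197307}{220688}$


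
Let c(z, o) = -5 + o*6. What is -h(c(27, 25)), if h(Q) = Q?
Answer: -145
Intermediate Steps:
c(z, o) = -5 + 6*o
-h(c(27, 25)) = -(-5 + 6*25) = -(-5 + 150) = -1*145 = -145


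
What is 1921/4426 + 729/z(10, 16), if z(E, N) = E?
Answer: 811441/11065 ≈ 73.334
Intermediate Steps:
1921/4426 + 729/z(10, 16) = 1921/4426 + 729/10 = 811441/11065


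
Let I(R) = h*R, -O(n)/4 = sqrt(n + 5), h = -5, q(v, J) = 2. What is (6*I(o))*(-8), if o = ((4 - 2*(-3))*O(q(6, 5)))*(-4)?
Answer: 38400*sqrt(7) ≈ 1.0160e+5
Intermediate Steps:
O(n) = -4*sqrt(5 + n) (O(n) = -4*sqrt(n + 5) = -4*sqrt(5 + n))
o = 160*sqrt(7) (o = ((4 - 2*(-3))*(-4*sqrt(5 + 2)))*(-4) = ((4 + 6)*(-4*sqrt(7)))*(-4) = (10*(-4*sqrt(7)))*(-4) = -40*sqrt(7)*(-4) = 160*sqrt(7) ≈ 423.32)
I(R) = -5*R
(6*I(o))*(-8) = (6*(-800*sqrt(7)))*(-8) = -4800*sqrt(7)*(-8) = 38400*sqrt(7)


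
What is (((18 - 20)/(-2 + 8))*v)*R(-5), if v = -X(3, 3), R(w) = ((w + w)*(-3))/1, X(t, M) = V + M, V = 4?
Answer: 70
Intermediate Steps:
X(t, M) = 4 + M
R(w) = -6*w (R(w) = ((2*w)*(-3))*1 = -6*w*1 = -6*w)
v = -7 (v = -(4 + 3) = -1*7 = -7)
(((18 - 20)/(-2 + 8))*v)*R(-5) = (((18 - 20)/(-2 + 8))*(-7))*(-6*(-5)) = (-2/6*(-7))*30 = (-2*⅙*(-7))*30 = -⅓*(-7)*30 = (7/3)*30 = 70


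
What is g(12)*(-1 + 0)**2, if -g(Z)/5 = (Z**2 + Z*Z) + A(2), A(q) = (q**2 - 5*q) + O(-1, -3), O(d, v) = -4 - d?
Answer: -1395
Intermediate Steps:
A(q) = -3 + q**2 - 5*q (A(q) = (q**2 - 5*q) + (-4 - 1*(-1)) = (q**2 - 5*q) + (-4 + 1) = (q**2 - 5*q) - 3 = -3 + q**2 - 5*q)
g(Z) = 45 - 10*Z**2 (g(Z) = -5*((Z**2 + Z*Z) + (-3 + 2**2 - 5*2)) = -5*((Z**2 + Z**2) + (-3 + 4 - 10)) = -5*(2*Z**2 - 9) = -5*(-9 + 2*Z**2) = 45 - 10*Z**2)
g(12)*(-1 + 0)**2 = (45 - 10*12**2)*(-1 + 0)**2 = (45 - 10*144)*(-1)**2 = (45 - 1440)*1 = -1395*1 = -1395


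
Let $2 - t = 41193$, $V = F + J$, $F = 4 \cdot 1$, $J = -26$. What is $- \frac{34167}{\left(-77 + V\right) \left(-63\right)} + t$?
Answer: $- \frac{12235354}{297} \approx -41197.0$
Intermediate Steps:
$F = 4$
$V = -22$ ($V = 4 - 26 = -22$)
$t = -41191$ ($t = 2 - 41193 = -41191$)
$- \frac{34167}{\left(-77 + V\right) \left(-63\right)} + t = - \frac{34167}{\left(-77 - 22\right) \left(-63\right)} - 41191 = - \frac{34167}{\left(-99\right) \left(-63\right)} - 41191 = - \frac{34167}{6237} - 41191 = \left(-34167\right) \frac{1}{6237} - 41191 = - \frac{1627}{297} - 41191 = - \frac{12235354}{297}$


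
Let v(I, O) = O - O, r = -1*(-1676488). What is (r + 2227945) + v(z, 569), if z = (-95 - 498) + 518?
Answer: 3904433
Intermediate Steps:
r = 1676488
z = -75 (z = -593 + 518 = -75)
v(I, O) = 0
(r + 2227945) + v(z, 569) = (1676488 + 2227945) + 0 = 3904433 + 0 = 3904433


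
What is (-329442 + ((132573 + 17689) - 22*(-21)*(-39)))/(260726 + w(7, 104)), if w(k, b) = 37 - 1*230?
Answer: -197198/260533 ≈ -0.75690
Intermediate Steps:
w(k, b) = -193 (w(k, b) = 37 - 230 = -193)
(-329442 + ((132573 + 17689) - 22*(-21)*(-39)))/(260726 + w(7, 104)) = (-329442 + ((132573 + 17689) - 22*(-21)*(-39)))/(260726 - 193) = (-329442 + (150262 + 462*(-39)))/260533 = (-329442 + (150262 - 18018))*(1/260533) = (-329442 + 132244)*(1/260533) = -197198*1/260533 = -197198/260533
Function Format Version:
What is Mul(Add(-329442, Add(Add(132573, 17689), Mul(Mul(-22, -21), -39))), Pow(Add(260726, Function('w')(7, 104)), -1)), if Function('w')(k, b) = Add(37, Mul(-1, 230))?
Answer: Rational(-197198, 260533) ≈ -0.75690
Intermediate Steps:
Function('w')(k, b) = -193 (Function('w')(k, b) = Add(37, -230) = -193)
Mul(Add(-329442, Add(Add(132573, 17689), Mul(Mul(-22, -21), -39))), Pow(Add(260726, Function('w')(7, 104)), -1)) = Mul(Add(-329442, Add(Add(132573, 17689), Mul(Mul(-22, -21), -39))), Pow(Add(260726, -193), -1)) = Mul(Add(-329442, Add(150262, Mul(462, -39))), Pow(260533, -1)) = Mul(Add(-329442, Add(150262, -18018)), Rational(1, 260533)) = Mul(Add(-329442, 132244), Rational(1, 260533)) = Mul(-197198, Rational(1, 260533)) = Rational(-197198, 260533)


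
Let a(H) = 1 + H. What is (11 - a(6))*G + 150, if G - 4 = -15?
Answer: 106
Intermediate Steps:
G = -11 (G = 4 - 15 = -11)
(11 - a(6))*G + 150 = (11 - (1 + 6))*(-11) + 150 = (11 - 1*7)*(-11) + 150 = (11 - 7)*(-11) + 150 = 4*(-11) + 150 = -44 + 150 = 106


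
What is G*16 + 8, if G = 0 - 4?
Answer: -56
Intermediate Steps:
G = -4
G*16 + 8 = -4*16 + 8 = -64 + 8 = -56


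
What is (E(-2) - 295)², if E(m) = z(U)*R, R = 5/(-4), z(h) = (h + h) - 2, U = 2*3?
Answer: 378225/4 ≈ 94556.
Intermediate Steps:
U = 6
z(h) = -2 + 2*h (z(h) = 2*h - 2 = -2 + 2*h)
R = -5/4 (R = 5*(-¼) = -5/4 ≈ -1.2500)
E(m) = -25/2 (E(m) = (-2 + 2*6)*(-5/4) = (-2 + 12)*(-5/4) = 10*(-5/4) = -25/2)
(E(-2) - 295)² = (-25/2 - 295)² = (-615/2)² = 378225/4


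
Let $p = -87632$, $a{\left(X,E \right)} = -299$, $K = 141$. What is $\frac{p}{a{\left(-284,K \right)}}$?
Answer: $\frac{87632}{299} \approx 293.08$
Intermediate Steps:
$\frac{p}{a{\left(-284,K \right)}} = - \frac{87632}{-299} = \left(-87632\right) \left(- \frac{1}{299}\right) = \frac{87632}{299}$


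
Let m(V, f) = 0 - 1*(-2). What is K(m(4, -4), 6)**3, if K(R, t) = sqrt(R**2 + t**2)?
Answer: 80*sqrt(10) ≈ 252.98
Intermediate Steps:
m(V, f) = 2 (m(V, f) = 0 + 2 = 2)
K(m(4, -4), 6)**3 = (sqrt(2**2 + 6**2))**3 = (sqrt(4 + 36))**3 = (sqrt(40))**3 = (2*sqrt(10))**3 = 80*sqrt(10)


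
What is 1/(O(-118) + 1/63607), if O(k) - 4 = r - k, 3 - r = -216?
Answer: 63607/21689988 ≈ 0.0029326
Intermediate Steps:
r = 219 (r = 3 - 1*(-216) = 3 + 216 = 219)
O(k) = 223 - k (O(k) = 4 + (219 - k) = 223 - k)
1/(O(-118) + 1/63607) = 1/((223 - 1*(-118)) + 1/63607) = 1/((223 + 118) + 1/63607) = 1/(341 + 1/63607) = 1/(21689988/63607) = 63607/21689988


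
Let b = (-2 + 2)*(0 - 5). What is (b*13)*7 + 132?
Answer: 132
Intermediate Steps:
b = 0 (b = 0*(-5) = 0)
(b*13)*7 + 132 = (0*13)*7 + 132 = 0*7 + 132 = 0 + 132 = 132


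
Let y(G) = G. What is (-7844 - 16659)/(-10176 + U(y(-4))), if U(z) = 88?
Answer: 24503/10088 ≈ 2.4289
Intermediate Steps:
(-7844 - 16659)/(-10176 + U(y(-4))) = (-7844 - 16659)/(-10176 + 88) = -24503/(-10088) = -24503*(-1/10088) = 24503/10088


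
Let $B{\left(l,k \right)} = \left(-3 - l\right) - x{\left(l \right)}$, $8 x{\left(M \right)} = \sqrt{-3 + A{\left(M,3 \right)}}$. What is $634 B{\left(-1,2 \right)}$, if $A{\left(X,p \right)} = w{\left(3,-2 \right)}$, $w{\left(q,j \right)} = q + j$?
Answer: $-1268 - \frac{317 i \sqrt{2}}{4} \approx -1268.0 - 112.08 i$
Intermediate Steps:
$w{\left(q,j \right)} = j + q$
$A{\left(X,p \right)} = 1$ ($A{\left(X,p \right)} = -2 + 3 = 1$)
$x{\left(M \right)} = \frac{i \sqrt{2}}{8}$ ($x{\left(M \right)} = \frac{\sqrt{-3 + 1}}{8} = \frac{\sqrt{-2}}{8} = \frac{i \sqrt{2}}{8}$)
$B{\left(l,k \right)} = -3 - l - \frac{i \sqrt{2}}{8}$ ($B{\left(l,k \right)} = \left(-3 - l\right) - \frac{i \sqrt{2}}{8} = -3 - l - \frac{i \sqrt{2}}{8}$)
$634 B{\left(-1,2 \right)} = 634 \left(-3 - -1 - \frac{i \sqrt{2}}{8}\right) = 634 \left(-3 + 1 - \frac{i \sqrt{2}}{8}\right) = 634 \left(-2 - \frac{i \sqrt{2}}{8}\right) = -1268 - \frac{317 i \sqrt{2}}{4}$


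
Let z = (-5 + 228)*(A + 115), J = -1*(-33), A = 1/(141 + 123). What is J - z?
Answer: -6761791/264 ≈ -25613.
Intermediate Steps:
A = 1/264 ≈ 0.0037879
J = 33
z = 6770503/264 (z = (-5 + 228)*(1/264 + 115) = 223*(30361/264) = 6770503/264 ≈ 25646.)
J - z = 33 - 1*6770503/264 = 33 - 6770503/264 = -6761791/264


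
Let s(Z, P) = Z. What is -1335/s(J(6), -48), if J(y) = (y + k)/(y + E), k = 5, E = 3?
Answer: -12015/11 ≈ -1092.3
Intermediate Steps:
J(y) = (5 + y)/(3 + y) (J(y) = (y + 5)/(y + 3) = (5 + y)/(3 + y))
-1335/s(J(6), -48) = -1335*(3 + 6)/(5 + 6) = -1335/(11/9) = -1335/((⅑)*11) = -1335/11/9 = -1335*9/11 = -12015/11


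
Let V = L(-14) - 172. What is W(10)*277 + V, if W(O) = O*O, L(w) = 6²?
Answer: 27564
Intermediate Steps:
L(w) = 36
W(O) = O²
V = -136 (V = 36 - 172 = -136)
W(10)*277 + V = 10²*277 - 136 = 100*277 - 136 = 27700 - 136 = 27564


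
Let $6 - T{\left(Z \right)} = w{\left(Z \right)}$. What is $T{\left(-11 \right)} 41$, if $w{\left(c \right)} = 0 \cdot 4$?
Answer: $246$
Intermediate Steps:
$w{\left(c \right)} = 0$
$T{\left(Z \right)} = 6$ ($T{\left(Z \right)} = 6 - 0 = 6 + 0 = 6$)
$T{\left(-11 \right)} 41 = 6 \cdot 41 = 246$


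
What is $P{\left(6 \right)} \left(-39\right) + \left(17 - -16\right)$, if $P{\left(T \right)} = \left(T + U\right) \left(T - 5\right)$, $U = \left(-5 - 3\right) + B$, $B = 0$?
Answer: $111$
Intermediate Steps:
$U = -8$ ($U = \left(-5 - 3\right) + 0 = -8 + 0 = -8$)
$P{\left(T \right)} = \left(-8 + T\right) \left(-5 + T\right)$ ($P{\left(T \right)} = \left(T - 8\right) \left(T - 5\right) = \left(-8 + T\right) \left(-5 + T\right)$)
$P{\left(6 \right)} \left(-39\right) + \left(17 - -16\right) = \left(40 + 6^{2} - 78\right) \left(-39\right) + \left(17 - -16\right) = \left(40 + 36 - 78\right) \left(-39\right) + \left(17 + 16\right) = \left(-2\right) \left(-39\right) + 33 = 78 + 33 = 111$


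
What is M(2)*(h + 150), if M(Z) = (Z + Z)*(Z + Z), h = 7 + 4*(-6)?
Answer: 2128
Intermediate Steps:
h = -17 (h = 7 - 24 = -17)
M(Z) = 4*Z**2 (M(Z) = (2*Z)*(2*Z) = 4*Z**2)
M(2)*(h + 150) = (4*2**2)*(-17 + 150) = (4*4)*133 = 16*133 = 2128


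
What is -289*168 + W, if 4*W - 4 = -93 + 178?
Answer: -194119/4 ≈ -48530.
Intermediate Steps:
W = 89/4 (W = 1 + (-93 + 178)/4 = 1 + (1/4)*85 = 1 + 85/4 = 89/4 ≈ 22.250)
-289*168 + W = -289*168 + 89/4 = -48552 + 89/4 = -194119/4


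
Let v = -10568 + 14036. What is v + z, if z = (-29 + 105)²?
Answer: 9244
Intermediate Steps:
v = 3468
z = 5776 (z = 76² = 5776)
v + z = 3468 + 5776 = 9244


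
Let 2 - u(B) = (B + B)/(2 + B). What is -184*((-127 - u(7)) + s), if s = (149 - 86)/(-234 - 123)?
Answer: 3592784/153 ≈ 23482.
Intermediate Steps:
s = -3/17 (s = 63/(-357) = 63*(-1/357) = -3/17 ≈ -0.17647)
u(B) = 2 - 2*B/(2 + B) (u(B) = 2 - (B + B)/(2 + B) = 2 - 2*B/(2 + B))
-184*((-127 - u(7)) + s) = -184*((-127 - 4/(2 + 7)) - 3/17) = -184*((-127 - 4/9) - 3/17) = -184*(-1147/9 - 3/17) = -184*(-19526/153) = 3592784/153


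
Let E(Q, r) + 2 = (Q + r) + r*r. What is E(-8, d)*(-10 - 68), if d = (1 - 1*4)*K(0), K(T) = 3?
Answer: -4836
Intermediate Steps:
d = -9 (d = (1 - 1*4)*3 = (1 - 4)*3 = -3*3 = -9)
E(Q, r) = -2 + Q + r + r**2 (E(Q, r) = -2 + ((Q + r) + r*r) = -2 + ((Q + r) + r**2) = -2 + (Q + r + r**2) = -2 + Q + r + r**2)
E(-8, d)*(-10 - 68) = (-2 - 8 - 9 + (-9)**2)*(-10 - 68) = (-2 - 8 - 9 + 81)*(-78) = 62*(-78) = -4836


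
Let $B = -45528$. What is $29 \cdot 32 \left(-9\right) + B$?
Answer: $-53880$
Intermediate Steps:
$29 \cdot 32 \left(-9\right) + B = 29 \cdot 32 \left(-9\right) - 45528 = 928 \left(-9\right) - 45528 = -8352 - 45528 = -53880$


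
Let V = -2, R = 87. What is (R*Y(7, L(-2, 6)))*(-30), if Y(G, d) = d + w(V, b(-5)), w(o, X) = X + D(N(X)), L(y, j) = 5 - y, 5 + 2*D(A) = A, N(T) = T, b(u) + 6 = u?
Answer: 31320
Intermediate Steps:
b(u) = -6 + u
D(A) = -5/2 + A/2
w(o, X) = -5/2 + 3*X/2 (w(o, X) = X + (-5/2 + X/2) = -5/2 + 3*X/2)
Y(G, d) = -19 + d (Y(G, d) = d + (-5/2 + 3*(-6 - 5)/2) = d + (-5/2 + (3/2)*(-11)) = d + (-5/2 - 33/2) = d - 19 = -19 + d)
(R*Y(7, L(-2, 6)))*(-30) = (87*(-19 + (5 - 1*(-2))))*(-30) = (87*(-19 + (5 + 2)))*(-30) = (87*(-19 + 7))*(-30) = (87*(-12))*(-30) = -1044*(-30) = 31320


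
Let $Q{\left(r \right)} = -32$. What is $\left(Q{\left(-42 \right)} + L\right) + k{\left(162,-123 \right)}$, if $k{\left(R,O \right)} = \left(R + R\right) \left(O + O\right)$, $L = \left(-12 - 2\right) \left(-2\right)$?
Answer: $-79708$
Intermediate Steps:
$L = 28$ ($L = \left(-14\right) \left(-2\right) = 28$)
$k{\left(R,O \right)} = 4 O R$ ($k{\left(R,O \right)} = 2 R 2 O = 4 O R$)
$\left(Q{\left(-42 \right)} + L\right) + k{\left(162,-123 \right)} = \left(-32 + 28\right) + 4 \left(-123\right) 162 = -4 - 79704 = -79708$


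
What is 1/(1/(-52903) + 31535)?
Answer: 52903/1668296104 ≈ 3.1711e-5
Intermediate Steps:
1/(1/(-52903) + 31535) = 1/(-1/52903 + 31535) = 1/(1668296104/52903) = 52903/1668296104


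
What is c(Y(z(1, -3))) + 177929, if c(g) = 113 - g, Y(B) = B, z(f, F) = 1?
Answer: 178041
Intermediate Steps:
c(Y(z(1, -3))) + 177929 = (113 - 1*1) + 177929 = (113 - 1) + 177929 = 112 + 177929 = 178041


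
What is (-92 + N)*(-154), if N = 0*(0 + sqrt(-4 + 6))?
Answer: 14168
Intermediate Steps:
N = 0 (N = 0*(0 + sqrt(2)) = 0*sqrt(2) = 0)
(-92 + N)*(-154) = (-92 + 0)*(-154) = -92*(-154) = 14168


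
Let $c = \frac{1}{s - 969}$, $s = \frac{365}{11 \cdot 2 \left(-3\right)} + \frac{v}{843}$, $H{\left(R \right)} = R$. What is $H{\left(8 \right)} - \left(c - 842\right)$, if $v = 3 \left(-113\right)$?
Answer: $\frac{15368950996}{18081097} \approx 850.0$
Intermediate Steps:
$v = -339$
$s = - \frac{110023}{18546}$ ($s = \frac{365}{11 \cdot 2 \left(-3\right)} - \frac{339}{843} = \frac{365}{22 \left(-3\right)} - \frac{113}{281} = \frac{365}{-66} - \frac{113}{281} = 365 \left(- \frac{1}{66}\right) - \frac{113}{281} = - \frac{365}{66} - \frac{113}{281} = - \frac{110023}{18546} \approx -5.9324$)
$c = - \frac{18546}{18081097}$ ($c = \frac{1}{- \frac{110023}{18546} - 969} = \frac{1}{- \frac{18081097}{18546}} = - \frac{18546}{18081097} \approx -0.0010257$)
$H{\left(8 \right)} - \left(c - 842\right) = 8 - \left(- \frac{18546}{18081097} - 842\right) = 8 - - \frac{15224302220}{18081097} = 8 + \frac{15224302220}{18081097} = \frac{15368950996}{18081097}$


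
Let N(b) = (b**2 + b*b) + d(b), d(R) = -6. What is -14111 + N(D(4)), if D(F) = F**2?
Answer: -13605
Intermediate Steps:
N(b) = -6 + 2*b**2 (N(b) = (b**2 + b*b) - 6 = (b**2 + b**2) - 6 = 2*b**2 - 6 = -6 + 2*b**2)
-14111 + N(D(4)) = -14111 + (-6 + 2*(4**2)**2) = -14111 + (-6 + 2*16**2) = -14111 + (-6 + 2*256) = -14111 + (-6 + 512) = -14111 + 506 = -13605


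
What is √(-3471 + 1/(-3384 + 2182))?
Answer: I*√5014915886/1202 ≈ 58.915*I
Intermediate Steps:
√(-3471 + 1/(-3384 + 2182)) = √(-3471 + 1/(-1202)) = √(-3471 - 1/1202) = √(-4172143/1202) = I*√5014915886/1202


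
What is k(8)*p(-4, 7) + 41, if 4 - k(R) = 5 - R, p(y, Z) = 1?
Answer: 48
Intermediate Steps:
k(R) = -1 + R (k(R) = 4 - (5 - R) = 4 + (-5 + R) = -1 + R)
k(8)*p(-4, 7) + 41 = (-1 + 8)*1 + 41 = 7*1 + 41 = 7 + 41 = 48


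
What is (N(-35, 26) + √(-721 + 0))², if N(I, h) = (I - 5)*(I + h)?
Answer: (360 + I*√721)² ≈ 1.2888e+5 + 19333.0*I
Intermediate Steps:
N(I, h) = (-5 + I)*(I + h)
(N(-35, 26) + √(-721 + 0))² = (((-35)² - 5*(-35) - 5*26 - 35*26) + √(-721 + 0))² = ((1225 + 175 - 130 - 910) + √(-721))² = (360 + I*√721)²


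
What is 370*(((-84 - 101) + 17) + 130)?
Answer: -14060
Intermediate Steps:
370*(((-84 - 101) + 17) + 130) = 370*((-185 + 17) + 130) = 370*(-168 + 130) = 370*(-38) = -14060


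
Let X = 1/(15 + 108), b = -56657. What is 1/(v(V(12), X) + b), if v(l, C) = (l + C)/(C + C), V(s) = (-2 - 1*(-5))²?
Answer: -1/56103 ≈ -1.7824e-5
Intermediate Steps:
V(s) = 9 (V(s) = (-2 + 5)² = 3² = 9)
X = 1/123 ≈ 0.0081301
v(l, C) = (C + l)/(2*C) (v(l, C) = (C + l)/((2*C)) = (C + l)*(1/(2*C)) = (C + l)/(2*C))
1/(v(V(12), X) + b) = 1/((1/123 + 9)/(2*(1/123)) - 56657) = 1/((½)*123*(1108/123) - 56657) = 1/(554 - 56657) = 1/(-56103) = -1/56103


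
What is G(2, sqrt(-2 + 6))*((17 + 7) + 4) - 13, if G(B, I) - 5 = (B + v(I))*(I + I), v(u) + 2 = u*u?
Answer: 575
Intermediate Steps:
v(u) = -2 + u**2 (v(u) = -2 + u*u = -2 + u**2)
G(B, I) = 5 + 2*I*(-2 + B + I**2) (G(B, I) = 5 + (B + (-2 + I**2))*(I + I) = 5 + (-2 + B + I**2)*(2*I) = 5 + 2*I*(-2 + B + I**2))
G(2, sqrt(-2 + 6))*((17 + 7) + 4) - 13 = (5 + 2*2*sqrt(-2 + 6) + 2*sqrt(-2 + 6)*(-2 + (sqrt(-2 + 6))**2))*((17 + 7) + 4) - 13 = (5 + 2*2*sqrt(4) + 2*sqrt(4)*(-2 + (sqrt(4))**2))*(24 + 4) - 13 = (5 + 2*2*2 + 2*2*(-2 + 2**2))*28 - 13 = (5 + 8 + 2*2*(-2 + 4))*28 - 13 = (5 + 8 + 2*2*2)*28 - 13 = (5 + 8 + 8)*28 - 13 = 21*28 - 13 = 588 - 13 = 575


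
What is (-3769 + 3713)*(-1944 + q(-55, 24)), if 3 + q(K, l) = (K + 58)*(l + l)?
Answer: 100968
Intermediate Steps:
q(K, l) = -3 + 2*l*(58 + K) (q(K, l) = -3 + (K + 58)*(l + l) = -3 + (58 + K)*(2*l) = -3 + 2*l*(58 + K))
(-3769 + 3713)*(-1944 + q(-55, 24)) = (-3769 + 3713)*(-1944 + (-3 + 116*24 + 2*(-55)*24)) = -56*(-1944 + (-3 + 2784 - 2640)) = -56*(-1944 + 141) = -56*(-1803) = 100968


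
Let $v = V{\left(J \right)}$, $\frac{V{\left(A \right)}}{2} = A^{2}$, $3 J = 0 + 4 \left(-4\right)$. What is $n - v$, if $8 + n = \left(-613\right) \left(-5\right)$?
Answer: $\frac{27001}{9} \approx 3000.1$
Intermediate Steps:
$J = - \frac{16}{3}$ ($J = \frac{0 + 4 \left(-4\right)}{3} = \frac{0 - 16}{3} = \frac{1}{3} \left(-16\right) = - \frac{16}{3} \approx -5.3333$)
$V{\left(A \right)} = 2 A^{2}$
$v = \frac{512}{9}$ ($v = 2 \left(- \frac{16}{3}\right)^{2} = 2 \cdot \frac{256}{9} = \frac{512}{9} \approx 56.889$)
$n = 3057$ ($n = -8 - -3065 = -8 + 3065 = 3057$)
$n - v = 3057 - \frac{512}{9} = \frac{27001}{9}$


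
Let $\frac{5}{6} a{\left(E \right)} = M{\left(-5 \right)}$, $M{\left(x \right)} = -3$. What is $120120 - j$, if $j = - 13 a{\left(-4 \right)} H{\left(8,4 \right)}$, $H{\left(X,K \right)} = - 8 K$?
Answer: $\frac{608088}{5} \approx 1.2162 \cdot 10^{5}$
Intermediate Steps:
$a{\left(E \right)} = - \frac{18}{5}$ ($a{\left(E \right)} = \frac{6}{5} \left(-3\right) = - \frac{18}{5}$)
$j = - \frac{7488}{5}$ ($j = \left(-13\right) \left(- \frac{18}{5}\right) \left(\left(-8\right) 4\right) = \frac{234}{5} \left(-32\right) = - \frac{7488}{5} \approx -1497.6$)
$120120 - j = 120120 - - \frac{7488}{5} = 120120 + \frac{7488}{5} = \frac{608088}{5}$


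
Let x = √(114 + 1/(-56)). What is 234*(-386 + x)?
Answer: -90324 + 117*√89362/14 ≈ -87826.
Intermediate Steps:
x = √89362/28 (x = √(114 - 1/56) = √(6383/56) = √89362/28 ≈ 10.676)
234*(-386 + x) = 234*(-386 + √89362/28) = -90324 + 117*√89362/14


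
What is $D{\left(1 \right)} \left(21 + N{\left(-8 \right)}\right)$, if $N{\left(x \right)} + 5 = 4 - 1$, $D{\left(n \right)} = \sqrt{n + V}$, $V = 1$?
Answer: $19 \sqrt{2} \approx 26.87$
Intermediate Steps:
$D{\left(n \right)} = \sqrt{1 + n}$ ($D{\left(n \right)} = \sqrt{n + 1} = \sqrt{1 + n}$)
$N{\left(x \right)} = -2$ ($N{\left(x \right)} = -5 + \left(4 - 1\right) = -5 + 3 = -2$)
$D{\left(1 \right)} \left(21 + N{\left(-8 \right)}\right) = \sqrt{1 + 1} \left(21 - 2\right) = \sqrt{2} \cdot 19 = 19 \sqrt{2}$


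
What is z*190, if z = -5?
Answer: -950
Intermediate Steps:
z*190 = -5*190 = -950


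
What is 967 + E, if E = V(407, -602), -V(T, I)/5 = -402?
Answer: 2977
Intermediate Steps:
V(T, I) = 2010 (V(T, I) = -5*(-402) = 2010)
E = 2010
967 + E = 967 + 2010 = 2977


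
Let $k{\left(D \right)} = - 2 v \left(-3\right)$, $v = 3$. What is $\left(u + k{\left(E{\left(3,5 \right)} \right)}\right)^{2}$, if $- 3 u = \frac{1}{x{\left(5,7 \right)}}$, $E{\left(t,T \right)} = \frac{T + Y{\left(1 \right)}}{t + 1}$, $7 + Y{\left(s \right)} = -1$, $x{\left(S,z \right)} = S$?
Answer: $\frac{72361}{225} \approx 321.6$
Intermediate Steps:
$Y{\left(s \right)} = -8$ ($Y{\left(s \right)} = -7 - 1 = -8$)
$E{\left(t,T \right)} = \frac{-8 + T}{1 + t}$ ($E{\left(t,T \right)} = \frac{T - 8}{t + 1} = \frac{-8 + T}{1 + t}$)
$k{\left(D \right)} = 18$ ($k{\left(D \right)} = \left(-2\right) 3 \left(-3\right) = \left(-6\right) \left(-3\right) = 18$)
$u = - \frac{1}{15}$ ($u = - \frac{1}{3 \cdot 5} = \left(- \frac{1}{3}\right) \frac{1}{5} = - \frac{1}{15} \approx -0.066667$)
$\left(u + k{\left(E{\left(3,5 \right)} \right)}\right)^{2} = \left(- \frac{1}{15} + 18\right)^{2} = \left(\frac{269}{15}\right)^{2} = \frac{72361}{225}$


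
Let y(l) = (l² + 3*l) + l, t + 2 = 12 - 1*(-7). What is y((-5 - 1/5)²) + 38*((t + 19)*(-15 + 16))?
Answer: 1379576/625 ≈ 2207.3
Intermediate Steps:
t = 17 (t = -2 + (12 - 1*(-7)) = -2 + (12 + 7) = -2 + 19 = 17)
y(l) = l² + 4*l
y((-5 - 1/5)²) + 38*((t + 19)*(-15 + 16)) = (-5 - 1/5)²*(4 + (-5 - 1/5)²) + 38*((17 + 19)*(-15 + 16)) = (-5 - 1*⅕)²*(4 + (-5 - 1*⅕)²) + 38*(36*1) = (-5 - ⅕)²*(4 + (-5 - ⅕)²) + 38*36 = (-26/5)²*(4 + (-26/5)²) + 1368 = 676*(4 + 676/25)/25 + 1368 = (676/25)*(776/25) + 1368 = 524576/625 + 1368 = 1379576/625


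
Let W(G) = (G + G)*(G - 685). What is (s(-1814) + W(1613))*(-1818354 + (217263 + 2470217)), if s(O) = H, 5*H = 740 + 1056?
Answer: 13011195158936/5 ≈ 2.6022e+12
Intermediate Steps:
W(G) = 2*G*(-685 + G) (W(G) = (2*G)*(-685 + G) = 2*G*(-685 + G))
H = 1796/5 (H = (740 + 1056)/5 = (1/5)*1796 = 1796/5 ≈ 359.20)
s(O) = 1796/5
(s(-1814) + W(1613))*(-1818354 + (217263 + 2470217)) = (1796/5 + 2*1613*(-685 + 1613))*(-1818354 + (217263 + 2470217)) = (1796/5 + 2*1613*928)*(-1818354 + 2687480) = (1796/5 + 2993728)*869126 = (14970436/5)*869126 = 13011195158936/5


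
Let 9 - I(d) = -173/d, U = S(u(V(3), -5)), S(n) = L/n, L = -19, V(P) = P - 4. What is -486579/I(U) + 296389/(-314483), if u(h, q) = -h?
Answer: 2907395056705/628966 ≈ 4.6225e+6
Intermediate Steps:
V(P) = -4 + P
S(n) = -19/n
U = -19 (U = -19*(-1/(-4 + 3)) = -19/((-1*(-1))) = -19/1 = -19*1 = -19)
I(d) = 9 + 173/d (I(d) = 9 - (-173)/d = 9 + 173/d)
-486579/I(U) + 296389/(-314483) = -486579/(9 + 173/(-19)) + 296389/(-314483) = -486579/(9 + 173*(-1/19)) + 296389*(-1/314483) = -486579/(9 - 173/19) - 296389/314483 = -486579/(-2/19) - 296389/314483 = -486579*(-19/2) - 296389/314483 = 9245001/2 - 296389/314483 = 2907395056705/628966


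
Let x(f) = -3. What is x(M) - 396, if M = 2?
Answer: -399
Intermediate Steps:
x(M) - 396 = -3 - 396 = -399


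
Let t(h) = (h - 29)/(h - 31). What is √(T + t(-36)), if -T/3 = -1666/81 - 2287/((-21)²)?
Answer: √1393841334/4221 ≈ 8.8449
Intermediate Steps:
t(h) = (-29 + h)/(-31 + h)
T = 102217/1323 (T = -3*(-1666/81 - 2287/((-21)²)) = -3*(-1666*1/81 - 2287/441) = -3*(-1666/81 - 2287*1/441) = -3*(-1666/81 - 2287/441) = -3*(-102217/3969) = 102217/1323 ≈ 77.261)
√(T + t(-36)) = √(102217/1323 + (-29 - 36)/(-31 - 36)) = √(102217/1323 - 65/(-67)) = √(102217/1323 - 1/67*(-65)) = √(102217/1323 + 65/67) = √(6934534/88641) = √1393841334/4221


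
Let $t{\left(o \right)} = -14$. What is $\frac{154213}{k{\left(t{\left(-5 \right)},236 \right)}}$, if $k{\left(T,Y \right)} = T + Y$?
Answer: $\frac{154213}{222} \approx 694.65$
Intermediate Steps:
$\frac{154213}{k{\left(t{\left(-5 \right)},236 \right)}} = \frac{154213}{-14 + 236} = \frac{154213}{222}$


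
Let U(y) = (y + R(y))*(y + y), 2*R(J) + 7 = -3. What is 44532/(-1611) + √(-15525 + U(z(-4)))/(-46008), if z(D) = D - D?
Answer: -4948/179 - 5*I*√69/15336 ≈ -27.642 - 0.0027082*I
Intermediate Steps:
R(J) = -5 (R(J) = -7/2 + (½)*(-3) = -7/2 - 3/2 = -5)
z(D) = 0
U(y) = 2*y*(-5 + y) (U(y) = (y - 5)*(y + y) = (-5 + y)*(2*y) = 2*y*(-5 + y))
44532/(-1611) + √(-15525 + U(z(-4)))/(-46008) = 44532/(-1611) + √(-15525 + 2*0*(-5 + 0))/(-46008) = 44532*(-1/1611) + √(-15525 + 2*0*(-5))*(-1/46008) = -4948/179 + √(-15525 + 0)*(-1/46008) = -4948/179 + √(-15525)*(-1/46008) = -4948/179 + (15*I*√69)*(-1/46008) = -4948/179 - 5*I*√69/15336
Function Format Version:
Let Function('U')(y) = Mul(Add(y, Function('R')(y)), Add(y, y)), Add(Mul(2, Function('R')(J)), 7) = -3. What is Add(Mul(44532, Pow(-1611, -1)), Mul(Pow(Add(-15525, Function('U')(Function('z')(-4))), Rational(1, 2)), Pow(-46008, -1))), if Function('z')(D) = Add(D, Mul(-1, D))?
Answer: Add(Rational(-4948, 179), Mul(Rational(-5, 15336), I, Pow(69, Rational(1, 2)))) ≈ Add(-27.642, Mul(-0.0027082, I))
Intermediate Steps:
Function('R')(J) = -5 (Function('R')(J) = Add(Rational(-7, 2), Mul(Rational(1, 2), -3)) = Add(Rational(-7, 2), Rational(-3, 2)) = -5)
Function('z')(D) = 0
Function('U')(y) = Mul(2, y, Add(-5, y)) (Function('U')(y) = Mul(Add(y, -5), Add(y, y)) = Mul(Add(-5, y), Mul(2, y)) = Mul(2, y, Add(-5, y)))
Add(Mul(44532, Pow(-1611, -1)), Mul(Pow(Add(-15525, Function('U')(Function('z')(-4))), Rational(1, 2)), Pow(-46008, -1))) = Add(Mul(44532, Pow(-1611, -1)), Mul(Pow(Add(-15525, Mul(2, 0, Add(-5, 0))), Rational(1, 2)), Pow(-46008, -1))) = Add(Mul(44532, Rational(-1, 1611)), Mul(Pow(Add(-15525, Mul(2, 0, -5)), Rational(1, 2)), Rational(-1, 46008))) = Add(Rational(-4948, 179), Mul(Pow(Add(-15525, 0), Rational(1, 2)), Rational(-1, 46008))) = Add(Rational(-4948, 179), Mul(Pow(-15525, Rational(1, 2)), Rational(-1, 46008))) = Add(Rational(-4948, 179), Mul(Mul(15, I, Pow(69, Rational(1, 2))), Rational(-1, 46008))) = Add(Rational(-4948, 179), Mul(Rational(-5, 15336), I, Pow(69, Rational(1, 2))))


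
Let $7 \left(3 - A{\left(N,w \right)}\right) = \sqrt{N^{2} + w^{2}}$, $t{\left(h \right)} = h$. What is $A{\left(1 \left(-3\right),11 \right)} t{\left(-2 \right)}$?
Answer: $-6 + \frac{2 \sqrt{130}}{7} \approx -2.7424$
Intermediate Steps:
$A{\left(N,w \right)} = 3 - \frac{\sqrt{N^{2} + w^{2}}}{7}$
$A{\left(1 \left(-3\right),11 \right)} t{\left(-2 \right)} = \left(3 - \frac{\sqrt{\left(1 \left(-3\right)\right)^{2} + 11^{2}}}{7}\right) \left(-2\right) = \left(3 - \frac{\sqrt{\left(-3\right)^{2} + 121}}{7}\right) \left(-2\right) = \left(3 - \frac{\sqrt{9 + 121}}{7}\right) \left(-2\right) = \left(3 - \frac{\sqrt{130}}{7}\right) \left(-2\right) = -6 + \frac{2 \sqrt{130}}{7}$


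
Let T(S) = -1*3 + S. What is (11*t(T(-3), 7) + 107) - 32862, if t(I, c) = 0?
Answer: -32755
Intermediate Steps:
T(S) = -3 + S
(11*t(T(-3), 7) + 107) - 32862 = (11*0 + 107) - 32862 = (0 + 107) - 32862 = 107 - 32862 = -32755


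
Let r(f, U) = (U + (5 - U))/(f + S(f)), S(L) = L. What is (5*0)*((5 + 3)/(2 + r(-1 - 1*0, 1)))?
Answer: 0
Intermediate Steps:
r(f, U) = 5/(2*f) (r(f, U) = (U + (5 - U))/(f + f) = 5/((2*f)) = 5*(1/(2*f)) = 5/(2*f))
(5*0)*((5 + 3)/(2 + r(-1 - 1*0, 1))) = (5*0)*((5 + 3)/(2 + 5/(2*(-1 - 1*0)))) = 0*(8/(2 + 5/(2*(-1 + 0)))) = 0*(8/(2 + (5/2)/(-1))) = 0*(8/(2 + (5/2)*(-1))) = 0*(8/(2 - 5/2)) = 0*(8/(-½)) = 0*(8*(-2)) = 0*(-16) = 0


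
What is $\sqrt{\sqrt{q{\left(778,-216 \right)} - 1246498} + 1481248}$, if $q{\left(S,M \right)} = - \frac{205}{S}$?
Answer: $\frac{\sqrt{896575714432 + 778 i \sqrt{754485454922}}}{778} \approx 1217.1 + 0.45867 i$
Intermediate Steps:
$\sqrt{\sqrt{q{\left(778,-216 \right)} - 1246498} + 1481248} = \sqrt{\sqrt{- \frac{205}{778} - 1246498} + 1481248} = \sqrt{\sqrt{- \frac{969775649}{778}} + 1481248} = \sqrt{\frac{i \sqrt{754485454922}}{778} + 1481248} = \sqrt{1481248 + \frac{i \sqrt{754485454922}}{778}}$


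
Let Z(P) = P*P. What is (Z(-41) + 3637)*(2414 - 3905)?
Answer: -7929138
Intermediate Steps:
Z(P) = P²
(Z(-41) + 3637)*(2414 - 3905) = ((-41)² + 3637)*(2414 - 3905) = (1681 + 3637)*(-1491) = 5318*(-1491) = -7929138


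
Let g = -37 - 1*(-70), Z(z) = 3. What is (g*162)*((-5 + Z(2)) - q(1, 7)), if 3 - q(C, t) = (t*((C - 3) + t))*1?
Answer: 160380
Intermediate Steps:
q(C, t) = 3 - t*(-3 + C + t) (q(C, t) = 3 - t*((C - 3) + t) = 3 - t*((-3 + C) + t) = 3 - t*(-3 + C + t))
g = 33 (g = -37 + 70 = 33)
(g*162)*((-5 + Z(2)) - q(1, 7)) = (33*162)*((-5 + 3) - (3 - 1*7² + 3*7 - 1*1*7)) = 5346*(-2 - (3 - 1*49 + 21 - 7)) = 5346*(-2 - (3 - 49 + 21 - 7)) = 5346*(-2 - 1*(-32)) = 5346*(-2 + 32) = 5346*30 = 160380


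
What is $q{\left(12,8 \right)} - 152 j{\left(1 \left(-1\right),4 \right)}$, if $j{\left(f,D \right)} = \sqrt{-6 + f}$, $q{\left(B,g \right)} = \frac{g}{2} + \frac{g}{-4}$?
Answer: $2 - 152 i \sqrt{7} \approx 2.0 - 402.15 i$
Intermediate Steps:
$q{\left(B,g \right)} = \frac{g}{4}$ ($q{\left(B,g \right)} = g \frac{1}{2} + g \left(- \frac{1}{4}\right) = \frac{g}{2} - \frac{g}{4} = \frac{g}{4}$)
$q{\left(12,8 \right)} - 152 j{\left(1 \left(-1\right),4 \right)} = \frac{1}{4} \cdot 8 - 152 \sqrt{-6 + 1 \left(-1\right)} = 2 - 152 \sqrt{-6 - 1} = 2 - 152 \sqrt{-7} = 2 - 152 i \sqrt{7}$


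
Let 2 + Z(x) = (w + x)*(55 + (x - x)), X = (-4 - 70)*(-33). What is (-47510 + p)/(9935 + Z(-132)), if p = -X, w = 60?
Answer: -49952/5973 ≈ -8.3630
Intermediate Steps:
X = 2442 (X = -74*(-33) = 2442)
Z(x) = 3298 + 55*x (Z(x) = -2 + (60 + x)*(55 + (x - x)) = -2 + (60 + x)*(55 + 0) = -2 + (60 + x)*55 = -2 + (3300 + 55*x) = 3298 + 55*x)
p = -2442 (p = -1*2442 = -2442)
(-47510 + p)/(9935 + Z(-132)) = (-47510 - 2442)/(9935 + (3298 + 55*(-132))) = -49952/(9935 + (3298 - 7260)) = -49952/(9935 - 3962) = -49952/5973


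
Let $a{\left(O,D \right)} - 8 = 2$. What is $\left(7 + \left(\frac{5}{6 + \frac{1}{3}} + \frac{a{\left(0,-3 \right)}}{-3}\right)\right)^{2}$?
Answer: $\frac{64516}{3249} \approx 19.857$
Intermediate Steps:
$a{\left(O,D \right)} = 10$ ($a{\left(O,D \right)} = 8 + 2 = 10$)
$\left(7 + \left(\frac{5}{6 + \frac{1}{3}} + \frac{a{\left(0,-3 \right)}}{-3}\right)\right)^{2} = \left(7 + \left(\frac{5}{6 + \frac{1}{3}} + \frac{10}{-3}\right)\right)^{2} = \left(7 + \left(\frac{5}{6 + \frac{1}{3}} + 10 \left(- \frac{1}{3}\right)\right)\right)^{2} = \left(7 - \left(\frac{10}{3} - \frac{5}{\frac{19}{3}}\right)\right)^{2} = \left(7 + \left(5 \cdot \frac{3}{19} - \frac{10}{3}\right)\right)^{2} = \left(7 + \left(\frac{15}{19} - \frac{10}{3}\right)\right)^{2} = \left(7 - \frac{145}{57}\right)^{2} = \left(\frac{254}{57}\right)^{2} = \frac{64516}{3249}$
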